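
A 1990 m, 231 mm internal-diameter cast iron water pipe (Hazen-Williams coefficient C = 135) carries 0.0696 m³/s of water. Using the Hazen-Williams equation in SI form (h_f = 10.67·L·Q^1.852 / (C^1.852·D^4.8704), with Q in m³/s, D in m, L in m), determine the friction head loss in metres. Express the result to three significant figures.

h_f = 10.67·1990·0.0696^1.852 / (135^1.852·0.231^4.8704) = 21.76 m

h_f ≈ 21.8 m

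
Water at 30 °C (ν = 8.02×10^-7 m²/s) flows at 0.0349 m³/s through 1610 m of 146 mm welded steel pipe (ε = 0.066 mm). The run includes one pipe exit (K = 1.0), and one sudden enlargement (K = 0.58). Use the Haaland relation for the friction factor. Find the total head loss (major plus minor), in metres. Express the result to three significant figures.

V = 4Q/(πD²) = 2.085 m/s; V²/2g = 0.2215 m
Re = 3.79×10^5, ε/D = 4.52×10^-4 → f = 0.01752 (Haaland)
Major: h_f = f(L/D)·V²/2g = 0.01752·11027·0.2215 = 42.80 m
Minor: ΣK = 1.58; h_m = ΣK·V²/2g = 0.3500 m
Total H_L = 42.80 + 0.3500 = 43.15 m

H_L ≈ 43.1 m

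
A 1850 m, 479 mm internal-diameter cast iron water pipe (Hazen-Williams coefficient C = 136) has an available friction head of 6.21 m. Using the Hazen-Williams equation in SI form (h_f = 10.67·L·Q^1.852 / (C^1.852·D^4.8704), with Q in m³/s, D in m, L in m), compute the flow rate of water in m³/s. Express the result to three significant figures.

Rearranging: Q = [h_f·C^1.852·D^4.8704 / (10.67·L)]^(1/1.852)
Q = [6.21·136^1.852·0.479^4.8704 / (10.67·1850)]^0.540 = 0.2522 m³/s

Q ≈ 0.252 m³/s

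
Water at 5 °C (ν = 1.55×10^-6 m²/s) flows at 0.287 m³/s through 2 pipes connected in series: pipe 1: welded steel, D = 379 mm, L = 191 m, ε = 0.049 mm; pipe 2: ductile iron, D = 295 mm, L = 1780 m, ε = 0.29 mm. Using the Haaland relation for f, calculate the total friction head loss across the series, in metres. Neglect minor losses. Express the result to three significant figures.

Pipe 1: V = 2.544 m/s, Re = 6.22×10^5, ε/D = 1.29×10^-4, f = 0.01427, h_1 = f(L/D)V²/2g = 2.373 m
Pipe 2: V = 4.199 m/s, Re = 7.99×10^5, ε/D = 9.83×10^-4, f = 0.01993, h_2 = f(L/D)V²/2g = 108.1 m
Series → Q common, losses add: H = Σh = 110.4 m

H ≈ 110 m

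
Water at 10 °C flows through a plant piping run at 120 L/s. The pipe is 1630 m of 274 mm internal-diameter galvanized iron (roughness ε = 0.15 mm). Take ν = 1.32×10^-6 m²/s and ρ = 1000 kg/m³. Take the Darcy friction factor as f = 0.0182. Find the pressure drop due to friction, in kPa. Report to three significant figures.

Δp ≈ 224 kPa

V = 4Q/(πD²) = 4·0.120/(π·0.274²) = 2.035 m/s
h_f = f(L/D)V²/(2g) = 0.01820·(1630/0.274)·2.035²/(2·9.81) = 22.86 m
Δp = ρg·h_f = 1000·9.81·22.86 = 224.2 kPa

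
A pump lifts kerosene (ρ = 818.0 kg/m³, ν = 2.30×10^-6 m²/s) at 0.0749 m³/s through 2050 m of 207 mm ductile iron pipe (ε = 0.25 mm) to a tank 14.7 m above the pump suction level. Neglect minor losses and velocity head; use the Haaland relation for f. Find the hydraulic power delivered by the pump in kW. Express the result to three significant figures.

P_hyd ≈ 41.5 kW

V = 4Q/(πD²) = 2.226 m/s; Re = 2.00×10^5; ε/D = 0.00121; f = 0.02170
h_f = f(L/D)V²/2g = 54.27 m
Total head H = z + h_f = 14.7 + 54.27 = 68.97 m
P_hyd = ρgQH = 818.0·9.81·0.0749·68.97 = 41.45 kW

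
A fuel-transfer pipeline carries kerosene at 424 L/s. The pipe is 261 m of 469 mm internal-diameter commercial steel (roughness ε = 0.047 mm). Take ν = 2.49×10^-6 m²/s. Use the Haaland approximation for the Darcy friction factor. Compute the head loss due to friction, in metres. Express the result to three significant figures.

V = 4Q/(πD²) = 4·0.424/(π·0.469²) = 2.454 m/s
Re = VD/ν = 2.454·0.469/2.49×10^-6 = 4.62×10^5 → turbulent
ε/D = 0.047/469 = 1.00×10^-4
Haaland: f = 0.01440
h_f = f(L/D)V²/(2g) = 0.01440·(261/0.469)·2.454²/(2·9.81) = 2.460 m

h_f ≈ 2.46 m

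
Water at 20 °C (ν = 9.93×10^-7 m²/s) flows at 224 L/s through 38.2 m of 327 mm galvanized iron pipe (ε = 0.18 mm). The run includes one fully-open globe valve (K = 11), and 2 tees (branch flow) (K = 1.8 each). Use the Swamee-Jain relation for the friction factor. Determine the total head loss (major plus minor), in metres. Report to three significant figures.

H_L ≈ 6.04 m

V = 4Q/(πD²) = 2.667 m/s; V²/2g = 0.3626 m
Re = 8.78×10^5, ε/D = 5.50×10^-4 → f = 0.01770 (Swamee-Jain)
Major: h_f = f(L/D)·V²/2g = 0.01770·116.8·0.3626 = 0.7497 m
Minor: ΣK = 14.6; h_m = ΣK·V²/2g = 5.294 m
Total H_L = 0.7497 + 5.294 = 6.044 m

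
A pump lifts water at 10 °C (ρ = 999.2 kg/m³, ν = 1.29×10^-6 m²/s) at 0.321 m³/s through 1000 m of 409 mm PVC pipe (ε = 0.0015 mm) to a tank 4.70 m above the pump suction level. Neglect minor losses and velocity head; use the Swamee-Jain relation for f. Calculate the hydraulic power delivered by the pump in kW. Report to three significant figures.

P_hyd ≈ 43.3 kW

V = 4Q/(πD²) = 2.443 m/s; Re = 7.75×10^5; ε/D = 3.67×10^-6; f = 0.01220
h_f = f(L/D)V²/2g = 9.076 m
Total head H = z + h_f = 4.70 + 9.076 = 13.78 m
P_hyd = ρgQH = 999.2·9.81·0.321·13.78 = 43.35 kW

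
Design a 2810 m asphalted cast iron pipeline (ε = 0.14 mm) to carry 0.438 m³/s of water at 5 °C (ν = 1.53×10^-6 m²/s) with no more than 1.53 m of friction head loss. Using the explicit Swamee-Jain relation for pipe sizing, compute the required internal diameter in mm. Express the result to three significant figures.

Swamee-Jain (Type III): D = 0.66·[ε^1.25·(LQ²/(gh_f))^4.75 + ν·Q^9.4·(L/(gh_f))^5.2]^0.04
LQ²/(gh_f) = 35.92; L/(gh_f) = 187.2
Term 1 = ε^1.25·(…)^4.75 = 372; Term 2 = ν·Q^9.4·(…)^5.2 = 427
D = 0.66·(372 + 427)^0.04 = 0.8623 m = 862 mm
Check: V = 0.750 m/s, Re = 4.23×10^5, f = 0.01540, h_f = 1.44 m ≈ 1.53 m ✓

D ≈ 862 mm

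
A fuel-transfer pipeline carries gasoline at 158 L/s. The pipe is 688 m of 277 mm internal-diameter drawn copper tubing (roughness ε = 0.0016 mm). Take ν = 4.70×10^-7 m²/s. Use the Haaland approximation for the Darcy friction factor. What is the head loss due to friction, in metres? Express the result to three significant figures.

h_f ≈ 9.50 m

V = 4Q/(πD²) = 4·0.158/(π·0.277²) = 2.622 m/s
Re = VD/ν = 2.622·0.277/4.70×10^-7 = 1.55×10^6 → turbulent
ε/D = 0.0016/277 = 5.78×10^-6
Haaland: f = 0.01092
h_f = f(L/D)V²/(2g) = 0.01092·(688/0.277)·2.622²/(2·9.81) = 9.502 m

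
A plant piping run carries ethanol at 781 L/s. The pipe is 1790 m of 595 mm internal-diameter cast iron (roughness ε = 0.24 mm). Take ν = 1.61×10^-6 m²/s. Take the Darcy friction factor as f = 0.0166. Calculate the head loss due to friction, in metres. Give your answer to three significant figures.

h_f ≈ 20.1 m

V = 4Q/(πD²) = 4·0.781/(π·0.595²) = 2.809 m/s
h_f = f(L/D)V²/(2g) = 0.01660·(1790/0.595)·2.809²/(2·9.81) = 20.08 m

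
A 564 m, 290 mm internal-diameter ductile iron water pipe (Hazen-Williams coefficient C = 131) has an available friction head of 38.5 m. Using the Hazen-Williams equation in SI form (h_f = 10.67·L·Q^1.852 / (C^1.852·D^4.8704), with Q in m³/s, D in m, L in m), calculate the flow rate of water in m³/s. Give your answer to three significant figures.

Q ≈ 0.330 m³/s

Rearranging: Q = [h_f·C^1.852·D^4.8704 / (10.67·L)]^(1/1.852)
Q = [38.5·131^1.852·0.290^4.8704 / (10.67·564)]^0.540 = 0.3302 m³/s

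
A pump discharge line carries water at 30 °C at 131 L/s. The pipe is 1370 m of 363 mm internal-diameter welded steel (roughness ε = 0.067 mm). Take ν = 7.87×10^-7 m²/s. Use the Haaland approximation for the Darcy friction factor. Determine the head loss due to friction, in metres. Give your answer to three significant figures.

V = 4Q/(πD²) = 4·0.131/(π·0.363²) = 1.266 m/s
Re = VD/ν = 1.266·0.363/7.87×10^-7 = 5.84×10^5 → turbulent
ε/D = 0.067/363 = 1.85×10^-4
Haaland: f = 0.01495
h_f = f(L/D)V²/(2g) = 0.01495·(1370/0.363)·1.266²/(2·9.81) = 4.608 m

h_f ≈ 4.61 m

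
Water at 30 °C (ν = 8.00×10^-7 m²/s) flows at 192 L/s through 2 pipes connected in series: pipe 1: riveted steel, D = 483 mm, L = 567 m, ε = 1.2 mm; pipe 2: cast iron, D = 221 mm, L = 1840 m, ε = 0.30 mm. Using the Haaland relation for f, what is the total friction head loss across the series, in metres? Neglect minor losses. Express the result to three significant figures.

H ≈ 229 m

Pipe 1: V = 1.048 m/s, Re = 6.33×10^5, ε/D = 0.00248, f = 0.02510, h_1 = f(L/D)V²/2g = 1.649 m
Pipe 2: V = 5.005 m/s, Re = 1.38×10^6, ε/D = 0.00136, f = 0.02138, h_2 = f(L/D)V²/2g = 227.3 m
Series → Q common, losses add: H = Σh = 228.9 m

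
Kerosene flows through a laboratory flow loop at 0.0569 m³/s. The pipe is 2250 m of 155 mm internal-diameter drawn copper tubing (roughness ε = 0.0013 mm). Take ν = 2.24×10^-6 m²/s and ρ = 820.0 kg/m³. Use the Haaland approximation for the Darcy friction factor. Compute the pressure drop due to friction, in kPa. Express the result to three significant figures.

V = 4Q/(πD²) = 4·0.0569/(π·0.155²) = 3.015 m/s
Re = VD/ν = 3.015·0.155/2.24×10^-6 = 2.09×10^5 → turbulent
ε/D = 0.0013/155 = 8.39×10^-6
Haaland: f = 0.01542
h_f = f(L/D)V²/(2g) = 0.01542·(2250/0.155)·3.015²/(2·9.81) = 103.8 m
Δp = ρg·h_f = 820.0·9.81·103.8 = 834.7 kPa

Δp ≈ 835 kPa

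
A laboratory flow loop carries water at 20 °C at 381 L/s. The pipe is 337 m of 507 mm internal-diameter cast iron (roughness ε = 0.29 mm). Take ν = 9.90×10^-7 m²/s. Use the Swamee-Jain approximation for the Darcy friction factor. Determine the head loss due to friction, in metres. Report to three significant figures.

V = 4Q/(πD²) = 4·0.381/(π·0.507²) = 1.887 m/s
Re = VD/ν = 1.887·0.507/9.90×10^-7 = 9.66×10^5 → turbulent
ε/D = 0.29/507 = 5.72×10^-4
Swamee-Jain: f = 0.01779
h_f = f(L/D)V²/(2g) = 0.01779·(337/0.507)·1.887²/(2·9.81) = 2.146 m

h_f ≈ 2.15 m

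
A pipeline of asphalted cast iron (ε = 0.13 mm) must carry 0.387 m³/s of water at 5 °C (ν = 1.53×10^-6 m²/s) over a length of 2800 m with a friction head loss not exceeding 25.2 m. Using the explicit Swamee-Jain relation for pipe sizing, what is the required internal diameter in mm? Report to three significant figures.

Swamee-Jain (Type III): D = 0.66·[ε^1.25·(LQ²/(gh_f))^4.75 + ν·Q^9.4·(L/(gh_f))^5.2]^0.04
LQ²/(gh_f) = 1.696; L/(gh_f) = 11.33
Term 1 = ε^1.25·(…)^4.75 = 1.71×10^-4; Term 2 = ν·Q^9.4·(…)^5.2 = 6.17×10^-5
D = 0.66·(1.71×10^-4 + 6.17×10^-5)^0.04 = 0.4723 m = 472 mm
Check: V = 2.21 m/s, Re = 6.82×10^5, f = 0.01585, h_f = 23.4 m ≈ 25.2 m ✓

D ≈ 472 mm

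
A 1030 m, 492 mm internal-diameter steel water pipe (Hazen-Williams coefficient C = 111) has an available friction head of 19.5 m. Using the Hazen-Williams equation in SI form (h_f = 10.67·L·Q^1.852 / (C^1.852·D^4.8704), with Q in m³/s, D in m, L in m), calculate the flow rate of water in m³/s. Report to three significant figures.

Q ≈ 0.562 m³/s

Rearranging: Q = [h_f·C^1.852·D^4.8704 / (10.67·L)]^(1/1.852)
Q = [19.5·111^1.852·0.492^4.8704 / (10.67·1030)]^0.540 = 0.5621 m³/s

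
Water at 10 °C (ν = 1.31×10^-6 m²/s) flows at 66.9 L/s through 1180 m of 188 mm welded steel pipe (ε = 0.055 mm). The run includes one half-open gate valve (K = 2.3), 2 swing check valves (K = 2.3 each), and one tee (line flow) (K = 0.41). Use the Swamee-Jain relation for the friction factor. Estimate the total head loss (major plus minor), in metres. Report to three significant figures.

H_L ≈ 33.4 m

V = 4Q/(πD²) = 2.410 m/s; V²/2g = 0.2960 m
Re = 3.46×10^5, ε/D = 2.93×10^-4 → f = 0.01679 (Swamee-Jain)
Major: h_f = f(L/D)·V²/2g = 0.01679·6277·0.2960 = 31.20 m
Minor: ΣK = 7.31; h_m = ΣK·V²/2g = 2.164 m
Total H_L = 31.20 + 2.164 = 33.36 m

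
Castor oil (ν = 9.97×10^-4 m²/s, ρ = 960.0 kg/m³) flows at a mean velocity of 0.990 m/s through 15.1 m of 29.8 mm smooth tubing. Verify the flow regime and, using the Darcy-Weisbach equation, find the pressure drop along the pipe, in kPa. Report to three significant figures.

Δp ≈ 516 kPa

Re = VD/ν = 0.990·0.02980/9.97×10^-4 = 29.6 → laminar (Re < 2300)
f = 64/Re = 2.163
h_f = f(L/D)V²/(2g) = 2.163·(15.1/0.02980)·0.990²/(2·9.81) = 54.75 m
Δp = ρg·h_f = 960.0·9.81·54.75 = 515.6 kPa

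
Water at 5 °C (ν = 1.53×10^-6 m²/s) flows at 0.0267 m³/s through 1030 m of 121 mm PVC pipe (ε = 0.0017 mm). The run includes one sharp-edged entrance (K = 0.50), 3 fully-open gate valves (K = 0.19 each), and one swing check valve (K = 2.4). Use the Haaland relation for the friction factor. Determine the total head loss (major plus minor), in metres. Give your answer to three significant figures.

H_L ≈ 38.0 m

V = 4Q/(πD²) = 2.322 m/s; V²/2g = 0.2748 m
Re = 1.84×10^5, ε/D = 1.40×10^-5 → f = 0.01584 (Haaland)
Major: h_f = f(L/D)·V²/2g = 0.01584·8512·0.2748 = 37.05 m
Minor: ΣK = 3.47; h_m = ΣK·V²/2g = 0.9535 m
Total H_L = 37.05 + 0.9535 = 38.01 m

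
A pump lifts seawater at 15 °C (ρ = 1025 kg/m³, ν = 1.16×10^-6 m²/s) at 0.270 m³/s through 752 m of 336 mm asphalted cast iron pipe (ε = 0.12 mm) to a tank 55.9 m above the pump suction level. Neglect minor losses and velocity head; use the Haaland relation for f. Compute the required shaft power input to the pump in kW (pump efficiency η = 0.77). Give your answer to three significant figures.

P_shaft ≈ 257 kW

V = 4Q/(πD²) = 3.045 m/s; Re = 8.82×10^5; ε/D = 3.57×10^-4; f = 0.01617
h_f = f(L/D)V²/2g = 17.10 m
Total head H = z + h_f = 55.9 + 17.10 = 73.00 m
P_hyd = ρgQH = 1025·9.81·0.270·73.00 = 198.2 kW
P_shaft = P_hyd/η = 198.2/0.77 = 257.4 kW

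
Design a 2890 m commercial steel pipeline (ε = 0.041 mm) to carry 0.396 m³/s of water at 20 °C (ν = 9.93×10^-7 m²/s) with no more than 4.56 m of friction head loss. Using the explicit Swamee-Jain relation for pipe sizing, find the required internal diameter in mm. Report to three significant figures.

Swamee-Jain (Type III): D = 0.66·[ε^1.25·(LQ²/(gh_f))^4.75 + ν·Q^9.4·(L/(gh_f))^5.2]^0.04
LQ²/(gh_f) = 10.13; L/(gh_f) = 64.60
Term 1 = ε^1.25·(…)^4.75 = 0.196; Term 2 = ν·Q^9.4·(…)^5.2 = 0.425
D = 0.66·(0.196 + 0.425)^0.04 = 0.6476 m = 648 mm
Check: V = 1.20 m/s, Re = 7.84×10^5, f = 0.01326, h_f = 4.36 m ≈ 4.56 m ✓

D ≈ 648 mm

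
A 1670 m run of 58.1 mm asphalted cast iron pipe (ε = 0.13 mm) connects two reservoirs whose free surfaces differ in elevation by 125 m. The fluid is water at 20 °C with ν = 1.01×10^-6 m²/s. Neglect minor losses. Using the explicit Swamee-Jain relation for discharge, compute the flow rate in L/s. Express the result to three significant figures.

Q ≈ 4.84 L/s

Swamee-Jain (Type II): Q = -0.965·√(gD⁵h_f/L)·ln[ε/(3.7D) + √(3.17ν²L/(gD³h_f))]
√(gD⁵h_f/L) = √(9.81·0.0581⁵·125/1670) = 6.972×10^-4
ε/(3.7D) = 6.05×10^-4; √(3.17ν²L/(gD³h_f)) = 1.50×10^-4
Q = -0.965·6.972×10^-4·ln(7.546×10^-4) = 0.004837 m³/s
Check: V = 1.82 m/s, Re = 1.05×10^5, f = 0.02587, h_f = 126 m ≈ 125 m ✓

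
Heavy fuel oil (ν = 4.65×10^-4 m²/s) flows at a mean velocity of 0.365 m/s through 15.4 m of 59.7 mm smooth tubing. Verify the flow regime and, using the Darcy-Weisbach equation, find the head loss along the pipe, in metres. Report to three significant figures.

Re = VD/ν = 0.365·0.05970/4.65×10^-4 = 46.9 → laminar (Re < 2300)
f = 64/Re = 1.366
h_f = f(L/D)V²/(2g) = 1.366·(15.4/0.05970)·0.365²/(2·9.81) = 2.392 m

h_f ≈ 2.39 m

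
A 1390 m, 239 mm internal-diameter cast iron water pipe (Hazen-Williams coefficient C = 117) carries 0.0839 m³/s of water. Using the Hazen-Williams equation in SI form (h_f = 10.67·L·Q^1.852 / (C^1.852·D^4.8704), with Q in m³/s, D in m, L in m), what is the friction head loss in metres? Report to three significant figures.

h_f = 10.67·1390·0.0839^1.852 / (117^1.852·0.239^4.8704) = 23.72 m

h_f ≈ 23.7 m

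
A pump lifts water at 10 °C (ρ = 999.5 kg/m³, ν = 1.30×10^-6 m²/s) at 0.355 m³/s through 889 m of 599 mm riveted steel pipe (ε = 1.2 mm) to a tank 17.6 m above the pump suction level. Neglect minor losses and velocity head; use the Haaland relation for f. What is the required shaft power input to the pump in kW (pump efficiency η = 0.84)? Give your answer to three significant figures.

V = 4Q/(πD²) = 1.260 m/s; Re = 5.80×10^5; ε/D = 0.00200; f = 0.02376
h_f = f(L/D)V²/2g = 2.852 m
Total head H = z + h_f = 17.6 + 2.852 = 20.45 m
P_hyd = ρgQH = 999.5·9.81·0.355·20.45 = 71.19 kW
P_shaft = P_hyd/η = 71.19/0.84 = 84.75 kW

P_shaft ≈ 84.7 kW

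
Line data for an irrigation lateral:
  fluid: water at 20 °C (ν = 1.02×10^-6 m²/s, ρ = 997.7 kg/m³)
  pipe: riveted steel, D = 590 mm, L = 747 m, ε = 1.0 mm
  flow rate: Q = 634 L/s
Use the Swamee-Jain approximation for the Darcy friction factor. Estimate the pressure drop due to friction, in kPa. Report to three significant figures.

Δp ≈ 76.9 kPa

V = 4Q/(πD²) = 4·0.634/(π·0.590²) = 2.319 m/s
Re = VD/ν = 2.319·0.590/1.02×10^-6 = 1.34×10^6 → turbulent
ε/D = 1.0/590 = 0.00169
Swamee-Jain: f = 0.02264
h_f = f(L/D)V²/(2g) = 0.02264·(747/0.590)·2.319²/(2·9.81) = 7.858 m
Δp = ρg·h_f = 997.7·9.81·7.858 = 76.91 kPa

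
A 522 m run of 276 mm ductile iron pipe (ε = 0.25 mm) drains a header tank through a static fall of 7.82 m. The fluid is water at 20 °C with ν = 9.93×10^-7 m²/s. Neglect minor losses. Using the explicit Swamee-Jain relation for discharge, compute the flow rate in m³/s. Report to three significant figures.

Q ≈ 0.121 m³/s

Swamee-Jain (Type II): Q = -0.965·√(gD⁵h_f/L)·ln[ε/(3.7D) + √(3.17ν²L/(gD³h_f))]
√(gD⁵h_f/L) = √(9.81·0.276⁵·7.82/522) = 0.01534
ε/(3.7D) = 2.45×10^-4; √(3.17ν²L/(gD³h_f)) = 3.18×10^-5
Q = -0.965·0.01534·ln(2.766×10^-4) = 0.1213 m³/s
Check: V = 2.03 m/s, Re = 5.63×10^5, f = 0.01986, h_f = 7.87 m ≈ 7.82 m ✓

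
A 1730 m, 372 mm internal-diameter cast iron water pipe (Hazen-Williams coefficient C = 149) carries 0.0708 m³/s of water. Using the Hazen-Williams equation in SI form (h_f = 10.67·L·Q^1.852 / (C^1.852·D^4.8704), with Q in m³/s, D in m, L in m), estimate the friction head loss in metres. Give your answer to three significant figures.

h_f ≈ 1.60 m

h_f = 10.67·1730·0.0708^1.852 / (149^1.852·0.372^4.8704) = 1.597 m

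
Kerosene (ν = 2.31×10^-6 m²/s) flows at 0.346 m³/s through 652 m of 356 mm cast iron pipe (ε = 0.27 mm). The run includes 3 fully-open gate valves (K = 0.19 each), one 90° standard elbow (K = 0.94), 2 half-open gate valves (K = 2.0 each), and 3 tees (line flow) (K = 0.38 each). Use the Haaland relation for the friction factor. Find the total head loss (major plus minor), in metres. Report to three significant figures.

H_L ≈ 25.5 m

V = 4Q/(πD²) = 3.476 m/s; V²/2g = 0.6158 m
Re = 5.36×10^5, ε/D = 7.58×10^-4 → f = 0.01901 (Haaland)
Major: h_f = f(L/D)·V²/2g = 0.01901·1831·0.6158 = 21.44 m
Minor: ΣK = 6.65; h_m = ΣK·V²/2g = 4.095 m
Total H_L = 21.44 + 4.095 = 25.53 m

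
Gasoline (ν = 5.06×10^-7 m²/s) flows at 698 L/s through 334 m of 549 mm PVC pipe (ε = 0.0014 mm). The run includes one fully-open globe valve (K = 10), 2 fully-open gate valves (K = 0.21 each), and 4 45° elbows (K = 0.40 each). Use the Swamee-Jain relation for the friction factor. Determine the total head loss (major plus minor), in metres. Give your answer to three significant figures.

H_L ≈ 7.96 m

V = 4Q/(πD²) = 2.949 m/s; V²/2g = 0.4431 m
Re = 3.20×10^6, ε/D = 2.55×10^-6 → f = 0.009765 (Swamee-Jain)
Major: h_f = f(L/D)·V²/2g = 0.009765·608.4·0.4431 = 2.633 m
Minor: ΣK = 12.0; h_m = ΣK·V²/2g = 5.327 m
Total H_L = 2.633 + 5.327 = 7.959 m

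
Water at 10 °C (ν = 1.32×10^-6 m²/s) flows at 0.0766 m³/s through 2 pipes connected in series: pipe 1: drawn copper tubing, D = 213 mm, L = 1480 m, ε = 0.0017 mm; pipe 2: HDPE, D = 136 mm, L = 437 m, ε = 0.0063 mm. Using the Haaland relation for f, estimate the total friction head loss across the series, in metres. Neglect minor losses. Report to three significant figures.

H ≈ 84.3 m

Pipe 1: V = 2.150 m/s, Re = 3.47×10^5, ε/D = 7.98×10^-6, f = 0.01403, h_1 = f(L/D)V²/2g = 22.96 m
Pipe 2: V = 5.273 m/s, Re = 5.43×10^5, ε/D = 4.63×10^-5, f = 0.01347, h_2 = f(L/D)V²/2g = 61.32 m
Series → Q common, losses add: H = Σh = 84.29 m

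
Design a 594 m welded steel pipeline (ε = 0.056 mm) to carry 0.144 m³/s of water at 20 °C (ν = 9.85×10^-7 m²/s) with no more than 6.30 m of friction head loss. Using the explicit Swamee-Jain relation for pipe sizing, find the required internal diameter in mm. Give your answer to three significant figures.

Swamee-Jain (Type III): D = 0.66·[ε^1.25·(LQ²/(gh_f))^4.75 + ν·Q^9.4·(L/(gh_f))^5.2]^0.04
LQ²/(gh_f) = 0.1993; L/(gh_f) = 9.611
Term 1 = ε^1.25·(…)^4.75 = 2.28×10^-9; Term 2 = ν·Q^9.4·(…)^5.2 = 1.56×10^-9
D = 0.66·(2.28×10^-9 + 1.56×10^-9)^0.04 = 0.3040 m = 304 mm
Check: V = 1.98 m/s, Re = 6.12×10^5, f = 0.01510, h_f = 5.92 m ≈ 6.30 m ✓

D ≈ 304 mm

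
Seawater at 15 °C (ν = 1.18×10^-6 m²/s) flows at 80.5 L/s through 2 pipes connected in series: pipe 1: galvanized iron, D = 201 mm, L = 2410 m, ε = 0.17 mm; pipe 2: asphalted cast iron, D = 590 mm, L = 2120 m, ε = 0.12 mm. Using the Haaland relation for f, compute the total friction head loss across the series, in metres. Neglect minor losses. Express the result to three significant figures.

Pipe 1: V = 2.537 m/s, Re = 4.32×10^5, ε/D = 8.46×10^-4, f = 0.01957, h_1 = f(L/D)V²/2g = 76.98 m
Pipe 2: V = 0.2944 m/s, Re = 1.47×10^5, ε/D = 2.03×10^-4, f = 0.01764, h_2 = f(L/D)V²/2g = 0.2800 m
Series → Q common, losses add: H = Σh = 77.26 m

H ≈ 77.3 m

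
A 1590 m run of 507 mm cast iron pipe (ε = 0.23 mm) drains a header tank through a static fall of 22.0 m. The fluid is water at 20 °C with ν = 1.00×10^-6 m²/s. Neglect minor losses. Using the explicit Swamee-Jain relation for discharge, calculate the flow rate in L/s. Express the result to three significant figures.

Swamee-Jain (Type II): Q = -0.965·√(gD⁵h_f/L)·ln[ε/(3.7D) + √(3.17ν²L/(gD³h_f))]
√(gD⁵h_f/L) = √(9.81·0.507⁵·22.0/1590) = 0.06743
ε/(3.7D) = 1.23×10^-4; √(3.17ν²L/(gD³h_f)) = 1.34×10^-5
Q = -0.965·0.06743·ln(1.360×10^-4) = 0.5793 m³/s
Check: V = 2.87 m/s, Re = 1.45×10^6, f = 0.01680, h_f = 22.1 m ≈ 22.0 m ✓

Q ≈ 579 L/s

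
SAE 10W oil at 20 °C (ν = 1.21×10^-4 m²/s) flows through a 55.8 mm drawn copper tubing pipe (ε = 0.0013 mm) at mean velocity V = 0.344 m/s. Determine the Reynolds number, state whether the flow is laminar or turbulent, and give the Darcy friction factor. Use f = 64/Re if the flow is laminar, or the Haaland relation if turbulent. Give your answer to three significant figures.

Re ≈ 159; laminar; f = 64/Re ≈ 0.403

Re = VD/ν = 0.3440·0.0558/1.21×10^-4 = 159
Re < 2300 → laminar → f = 64/Re = 0.4034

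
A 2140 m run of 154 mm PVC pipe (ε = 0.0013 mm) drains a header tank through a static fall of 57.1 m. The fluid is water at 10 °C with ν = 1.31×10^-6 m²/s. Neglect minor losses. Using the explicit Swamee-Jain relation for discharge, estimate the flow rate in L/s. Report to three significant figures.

Q ≈ 43.5 L/s

Swamee-Jain (Type II): Q = -0.965·√(gD⁵h_f/L)·ln[ε/(3.7D) + √(3.17ν²L/(gD³h_f))]
√(gD⁵h_f/L) = √(9.81·0.154⁵·57.1/2140) = 0.004762
ε/(3.7D) = 2.28×10^-6; √(3.17ν²L/(gD³h_f)) = 7.54×10^-5
Q = -0.965·0.004762·ln(7.772×10^-5) = 0.04348 m³/s
Check: V = 2.33 m/s, Re = 2.74×10^5, f = 0.01471, h_f = 56.8 m ≈ 57.1 m ✓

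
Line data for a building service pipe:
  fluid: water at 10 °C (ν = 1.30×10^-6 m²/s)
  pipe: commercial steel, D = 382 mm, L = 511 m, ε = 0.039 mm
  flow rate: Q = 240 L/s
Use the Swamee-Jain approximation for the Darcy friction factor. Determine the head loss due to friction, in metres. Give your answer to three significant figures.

V = 4Q/(πD²) = 4·0.240/(π·0.382²) = 2.094 m/s
Re = VD/ν = 2.094·0.382/1.30×10^-6 = 6.15×10^5 → turbulent
ε/D = 0.039/382 = 1.02×10^-4
Swamee-Jain: f = 0.01417
h_f = f(L/D)V²/(2g) = 0.01417·(511/0.382)·2.094²/(2·9.81) = 4.236 m

h_f ≈ 4.24 m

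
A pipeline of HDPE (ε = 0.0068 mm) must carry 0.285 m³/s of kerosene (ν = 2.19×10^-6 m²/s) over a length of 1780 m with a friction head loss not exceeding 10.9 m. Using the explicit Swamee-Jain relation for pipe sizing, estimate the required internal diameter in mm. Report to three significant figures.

Swamee-Jain (Type III): D = 0.66·[ε^1.25·(LQ²/(gh_f))^4.75 + ν·Q^9.4·(L/(gh_f))^5.2]^0.04
LQ²/(gh_f) = 1.352; L/(gh_f) = 16.65
Term 1 = ε^1.25·(…)^4.75 = 1.46×10^-6; Term 2 = ν·Q^9.4·(…)^5.2 = 3.69×10^-5
D = 0.66·(1.46×10^-6 + 3.69×10^-5)^0.04 = 0.4394 m = 439 mm
Check: V = 1.88 m/s, Re = 3.77×10^5, f = 0.01399, h_f = 10.2 m ≈ 10.9 m ✓

D ≈ 439 mm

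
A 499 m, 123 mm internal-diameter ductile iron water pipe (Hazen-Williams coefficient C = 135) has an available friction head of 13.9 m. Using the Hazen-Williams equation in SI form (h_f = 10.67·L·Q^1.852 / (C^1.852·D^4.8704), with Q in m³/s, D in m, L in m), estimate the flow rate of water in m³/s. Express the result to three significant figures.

Rearranging: Q = [h_f·C^1.852·D^4.8704 / (10.67·L)]^(1/1.852)
Q = [13.9·135^1.852·0.123^4.8704 / (10.67·499)]^0.540 = 0.02198 m³/s

Q ≈ 0.0220 m³/s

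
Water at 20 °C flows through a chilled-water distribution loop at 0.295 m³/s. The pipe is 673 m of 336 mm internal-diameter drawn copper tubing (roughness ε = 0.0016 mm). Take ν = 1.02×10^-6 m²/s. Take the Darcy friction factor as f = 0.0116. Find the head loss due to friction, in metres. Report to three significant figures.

V = 4Q/(πD²) = 4·0.295/(π·0.336²) = 3.327 m/s
h_f = f(L/D)V²/(2g) = 0.01160·(673/0.336)·3.327²/(2·9.81) = 13.11 m

h_f ≈ 13.1 m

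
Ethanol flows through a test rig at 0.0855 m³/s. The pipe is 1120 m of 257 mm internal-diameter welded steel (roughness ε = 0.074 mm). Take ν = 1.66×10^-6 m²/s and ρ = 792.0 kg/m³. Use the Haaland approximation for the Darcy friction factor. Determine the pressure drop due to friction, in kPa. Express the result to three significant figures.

V = 4Q/(πD²) = 4·0.0855/(π·0.257²) = 1.648 m/s
Re = VD/ν = 1.648·0.257/1.66×10^-6 = 2.55×10^5 → turbulent
ε/D = 0.074/257 = 2.88×10^-4
Haaland: f = 0.01698
h_f = f(L/D)V²/(2g) = 0.01698·(1120/0.257)·1.648²/(2·9.81) = 10.25 m
Δp = ρg·h_f = 792.0·9.81·10.25 = 79.61 kPa

Δp ≈ 79.6 kPa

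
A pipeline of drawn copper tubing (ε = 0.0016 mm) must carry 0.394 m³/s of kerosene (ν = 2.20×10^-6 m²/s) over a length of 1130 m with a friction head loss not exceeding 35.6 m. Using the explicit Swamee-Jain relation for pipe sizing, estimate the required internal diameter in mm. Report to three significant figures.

D ≈ 353 mm

Swamee-Jain (Type III): D = 0.66·[ε^1.25·(LQ²/(gh_f))^4.75 + ν·Q^9.4·(L/(gh_f))^5.2]^0.04
LQ²/(gh_f) = 0.5023; L/(gh_f) = 3.236
Term 1 = ε^1.25·(…)^4.75 = 2.16×10^-9; Term 2 = ν·Q^9.4·(…)^5.2 = 1.56×10^-7
D = 0.66·(2.16×10^-9 + 1.56×10^-7)^0.04 = 0.3527 m = 353 mm
Check: V = 4.03 m/s, Re = 6.46×10^5, f = 0.01260, h_f = 33.4 m ≈ 35.6 m ✓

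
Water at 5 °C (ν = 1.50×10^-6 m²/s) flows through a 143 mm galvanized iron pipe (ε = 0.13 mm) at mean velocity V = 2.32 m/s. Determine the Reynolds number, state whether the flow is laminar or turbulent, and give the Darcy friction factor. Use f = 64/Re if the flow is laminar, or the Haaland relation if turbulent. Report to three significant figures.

Re ≈ 2.21×10^5; turbulent; f ≈ 0.0204

Re = VD/ν = 2.320·0.143/1.50×10^-6 = 2.21×10^5
Re > 4000 → turbulent; ε/D = 9.09×10^-4
Haaland: f = 0.02043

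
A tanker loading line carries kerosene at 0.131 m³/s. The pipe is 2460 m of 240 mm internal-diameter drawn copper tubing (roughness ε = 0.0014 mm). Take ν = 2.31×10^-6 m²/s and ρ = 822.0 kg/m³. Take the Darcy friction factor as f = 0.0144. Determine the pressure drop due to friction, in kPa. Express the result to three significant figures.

Δp ≈ 509 kPa

V = 4Q/(πD²) = 4·0.131/(π·0.240²) = 2.896 m/s
h_f = f(L/D)V²/(2g) = 0.01440·(2460/0.240)·2.896²/(2·9.81) = 63.08 m
Δp = ρg·h_f = 822.0·9.81·63.08 = 508.7 kPa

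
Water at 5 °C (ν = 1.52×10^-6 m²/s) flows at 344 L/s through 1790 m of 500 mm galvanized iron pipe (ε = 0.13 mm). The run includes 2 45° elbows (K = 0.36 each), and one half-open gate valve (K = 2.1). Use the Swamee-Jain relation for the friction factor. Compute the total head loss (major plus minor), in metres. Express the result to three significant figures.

V = 4Q/(πD²) = 1.752 m/s; V²/2g = 0.1564 m
Re = 5.76×10^5, ε/D = 2.60×10^-4 → f = 0.01588 (Swamee-Jain)
Major: h_f = f(L/D)·V²/2g = 0.01588·3580·0.1564 = 8.895 m
Minor: ΣK = 2.82; h_m = ΣK·V²/2g = 0.4412 m
Total H_L = 8.895 + 0.4412 = 9.337 m

H_L ≈ 9.34 m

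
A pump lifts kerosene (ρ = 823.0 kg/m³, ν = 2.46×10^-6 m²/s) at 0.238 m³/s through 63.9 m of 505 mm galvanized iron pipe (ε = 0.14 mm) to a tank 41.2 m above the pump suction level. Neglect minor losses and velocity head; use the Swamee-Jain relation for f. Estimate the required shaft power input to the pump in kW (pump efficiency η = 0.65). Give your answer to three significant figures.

V = 4Q/(πD²) = 1.188 m/s; Re = 2.44×10^5; ε/D = 2.77×10^-4; f = 0.01726
h_f = f(L/D)V²/2g = 0.1571 m
Total head H = z + h_f = 41.2 + 0.1571 = 41.36 m
P_hyd = ρgQH = 823.0·9.81·0.238·41.36 = 79.47 kW
P_shaft = P_hyd/η = 79.47/0.65 = 122.3 kW

P_shaft ≈ 122 kW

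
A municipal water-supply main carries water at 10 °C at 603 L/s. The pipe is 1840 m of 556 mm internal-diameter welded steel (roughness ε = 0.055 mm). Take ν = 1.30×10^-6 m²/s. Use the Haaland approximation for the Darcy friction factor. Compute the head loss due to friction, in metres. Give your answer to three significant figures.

h_f ≈ 13.8 m

V = 4Q/(πD²) = 4·0.603/(π·0.556²) = 2.484 m/s
Re = VD/ν = 2.484·0.556/1.30×10^-6 = 1.06×10^6 → turbulent
ε/D = 0.055/556 = 9.89×10^-5
Haaland: f = 0.01325
h_f = f(L/D)V²/(2g) = 0.01325·(1840/0.556)·2.484²/(2·9.81) = 13.78 m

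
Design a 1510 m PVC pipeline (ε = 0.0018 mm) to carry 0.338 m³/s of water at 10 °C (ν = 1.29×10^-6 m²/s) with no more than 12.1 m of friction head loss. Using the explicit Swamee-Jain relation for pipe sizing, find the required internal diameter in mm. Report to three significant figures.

Swamee-Jain (Type III): D = 0.66·[ε^1.25·(LQ²/(gh_f))^4.75 + ν·Q^9.4·(L/(gh_f))^5.2]^0.04
LQ²/(gh_f) = 1.453; L/(gh_f) = 12.72
Term 1 = ε^1.25·(…)^4.75 = 3.89×10^-7; Term 2 = ν·Q^9.4·(…)^5.2 = 2.67×10^-5
D = 0.66·(3.89×10^-7 + 2.67×10^-5)^0.04 = 0.4333 m = 433 mm
Check: V = 2.29 m/s, Re = 7.70×10^5, f = 0.01222, h_f = 11.4 m ≈ 12.1 m ✓

D ≈ 433 mm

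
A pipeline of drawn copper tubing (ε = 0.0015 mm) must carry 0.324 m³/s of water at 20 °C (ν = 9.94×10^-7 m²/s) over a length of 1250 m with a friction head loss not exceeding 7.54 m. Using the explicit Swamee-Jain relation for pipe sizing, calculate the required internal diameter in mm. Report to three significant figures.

D ≈ 448 mm

Swamee-Jain (Type III): D = 0.66·[ε^1.25·(LQ²/(gh_f))^4.75 + ν·Q^9.4·(L/(gh_f))^5.2]^0.04
LQ²/(gh_f) = 1.774; L/(gh_f) = 16.90
Term 1 = ε^1.25·(…)^4.75 = 7.99×10^-7; Term 2 = ν·Q^9.4·(…)^5.2 = 6.05×10^-5
D = 0.66·(7.99×10^-7 + 6.05×10^-5)^0.04 = 0.4477 m = 448 mm
Check: V = 2.06 m/s, Re = 9.27×10^5, f = 0.01184, h_f = 7.13 m ≈ 7.54 m ✓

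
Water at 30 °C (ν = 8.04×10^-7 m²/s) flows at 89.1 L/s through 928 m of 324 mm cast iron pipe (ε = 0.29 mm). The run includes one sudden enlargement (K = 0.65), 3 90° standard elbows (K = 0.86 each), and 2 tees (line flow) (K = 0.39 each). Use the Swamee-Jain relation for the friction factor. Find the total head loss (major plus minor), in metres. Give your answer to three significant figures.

H_L ≈ 3.65 m

V = 4Q/(πD²) = 1.081 m/s; V²/2g = 0.05952 m
Re = 4.35×10^5, ε/D = 8.95×10^-4 → f = 0.01998 (Swamee-Jain)
Major: h_f = f(L/D)·V²/2g = 0.01998·2864·0.05952 = 3.406 m
Minor: ΣK = 4.01; h_m = ΣK·V²/2g = 0.2387 m
Total H_L = 3.406 + 0.2387 = 3.645 m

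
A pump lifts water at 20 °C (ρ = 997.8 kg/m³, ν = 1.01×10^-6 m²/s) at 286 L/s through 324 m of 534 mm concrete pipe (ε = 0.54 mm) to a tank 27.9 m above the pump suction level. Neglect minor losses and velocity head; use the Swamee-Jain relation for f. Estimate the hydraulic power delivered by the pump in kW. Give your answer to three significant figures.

P_hyd ≈ 81.0 kW

V = 4Q/(πD²) = 1.277 m/s; Re = 6.75×10^5; ε/D = 0.00101; f = 0.02024
h_f = f(L/D)V²/2g = 1.021 m
Total head H = z + h_f = 27.9 + 1.021 = 28.92 m
P_hyd = ρgQH = 997.8·9.81·0.286·28.92 = 80.96 kW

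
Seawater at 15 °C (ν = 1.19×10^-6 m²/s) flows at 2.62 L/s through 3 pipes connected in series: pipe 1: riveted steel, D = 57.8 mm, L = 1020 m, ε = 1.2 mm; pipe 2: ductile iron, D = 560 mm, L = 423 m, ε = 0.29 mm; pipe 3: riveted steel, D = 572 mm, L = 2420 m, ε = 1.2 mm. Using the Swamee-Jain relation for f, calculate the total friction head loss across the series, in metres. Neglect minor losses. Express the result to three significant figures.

H ≈ 45.3 m

Pipe 1: V = 0.9985 m/s, Re = 4.85×10^4, ε/D = 0.0208, f = 0.05051, h_1 = f(L/D)V²/2g = 45.29 m
Pipe 2: V = 0.01064 m/s, Re = 5010, ε/D = 5.18×10^-4, f = 0.03849, h_2 = f(L/D)V²/2g = 1.677×10^-4 m
Pipe 3: V = 0.01020 m/s, Re = 4900, ε/D = 0.00210, f = 0.04063, h_3 = f(L/D)V²/2g = 9.107×10^-4 m
Series → Q common, losses add: H = Σh = 45.30 m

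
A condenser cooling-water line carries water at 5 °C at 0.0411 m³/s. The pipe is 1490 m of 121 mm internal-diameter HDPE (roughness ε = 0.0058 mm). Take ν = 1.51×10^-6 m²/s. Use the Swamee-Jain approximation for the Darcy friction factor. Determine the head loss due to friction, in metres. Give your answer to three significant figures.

h_f ≈ 120 m

V = 4Q/(πD²) = 4·0.0411/(π·0.121²) = 3.574 m/s
Re = VD/ν = 3.574·0.121/1.51×10^-6 = 2.86×10^5 → turbulent
ε/D = 0.0058/121 = 4.79×10^-5
Swamee-Jain: f = 0.01503
h_f = f(L/D)V²/(2g) = 0.01503·(1490/0.121)·3.574²/(2·9.81) = 120.5 m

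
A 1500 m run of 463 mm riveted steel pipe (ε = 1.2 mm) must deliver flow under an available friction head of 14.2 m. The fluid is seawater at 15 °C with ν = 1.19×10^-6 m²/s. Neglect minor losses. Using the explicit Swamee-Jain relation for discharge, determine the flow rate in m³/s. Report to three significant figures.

Swamee-Jain (Type II): Q = -0.965·√(gD⁵h_f/L)·ln[ε/(3.7D) + √(3.17ν²L/(gD³h_f))]
√(gD⁵h_f/L) = √(9.81·0.463⁵·14.2/1500) = 0.04445
ε/(3.7D) = 7.00×10^-4; √(3.17ν²L/(gD³h_f)) = 2.21×10^-5
Q = -0.965·0.04445·ln(7.226×10^-4) = 0.3103 m³/s
Check: V = 1.84 m/s, Re = 7.17×10^5, f = 0.02542, h_f = 14.3 m ≈ 14.2 m ✓

Q ≈ 0.310 m³/s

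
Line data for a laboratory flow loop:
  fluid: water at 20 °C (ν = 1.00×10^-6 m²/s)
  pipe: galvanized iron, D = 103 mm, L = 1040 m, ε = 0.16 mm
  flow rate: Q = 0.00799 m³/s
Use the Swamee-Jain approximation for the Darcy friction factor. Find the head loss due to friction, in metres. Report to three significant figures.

V = 4Q/(πD²) = 4·0.00799/(π·0.103²) = 0.9589 m/s
Re = VD/ν = 0.9589·0.103/1.00×10^-6 = 9.88×10^4 → turbulent
ε/D = 0.16/103 = 0.00155
Swamee-Jain: f = 0.02412
h_f = f(L/D)V²/(2g) = 0.02412·(1040/0.103)·0.9589²/(2·9.81) = 11.41 m

h_f ≈ 11.4 m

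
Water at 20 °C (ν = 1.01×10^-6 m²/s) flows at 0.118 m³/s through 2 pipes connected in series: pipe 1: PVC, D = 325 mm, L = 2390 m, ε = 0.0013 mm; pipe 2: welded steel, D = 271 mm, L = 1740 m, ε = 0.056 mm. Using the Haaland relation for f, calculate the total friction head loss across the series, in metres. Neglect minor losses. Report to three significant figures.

Pipe 1: V = 1.422 m/s, Re = 4.58×10^5, ε/D = 4.00×10^-6, f = 0.01331, h_1 = f(L/D)V²/2g = 10.10 m
Pipe 2: V = 2.046 m/s, Re = 5.49×10^5, ε/D = 2.07×10^-4, f = 0.01524, h_2 = f(L/D)V²/2g = 20.87 m
Series → Q common, losses add: H = Σh = 30.97 m

H ≈ 31.0 m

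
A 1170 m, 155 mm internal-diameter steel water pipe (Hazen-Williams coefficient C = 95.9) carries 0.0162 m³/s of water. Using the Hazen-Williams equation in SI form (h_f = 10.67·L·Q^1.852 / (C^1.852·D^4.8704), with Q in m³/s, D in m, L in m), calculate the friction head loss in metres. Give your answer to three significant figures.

h_f = 10.67·1170·0.0162^1.852 / (95.9^1.852·0.155^4.8704) = 11.31 m

h_f ≈ 11.3 m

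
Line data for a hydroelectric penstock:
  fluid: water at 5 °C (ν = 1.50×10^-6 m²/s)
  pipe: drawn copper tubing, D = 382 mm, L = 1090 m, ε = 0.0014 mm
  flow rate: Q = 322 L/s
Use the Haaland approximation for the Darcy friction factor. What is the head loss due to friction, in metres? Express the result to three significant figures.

h_f ≈ 14.1 m

V = 4Q/(πD²) = 4·0.322/(π·0.382²) = 2.810 m/s
Re = VD/ν = 2.810·0.382/1.50×10^-6 = 7.16×10^5 → turbulent
ε/D = 0.0014/382 = 3.66×10^-6
Haaland: f = 0.01232
h_f = f(L/D)V²/(2g) = 0.01232·(1090/0.382)·2.810²/(2·9.81) = 14.14 m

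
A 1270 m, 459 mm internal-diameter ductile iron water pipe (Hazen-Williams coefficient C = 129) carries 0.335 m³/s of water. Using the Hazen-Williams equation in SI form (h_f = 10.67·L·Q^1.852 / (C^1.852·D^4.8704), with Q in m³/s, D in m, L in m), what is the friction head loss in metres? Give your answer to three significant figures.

h_f ≈ 9.79 m

h_f = 10.67·1270·0.335^1.852 / (129^1.852·0.459^4.8704) = 9.787 m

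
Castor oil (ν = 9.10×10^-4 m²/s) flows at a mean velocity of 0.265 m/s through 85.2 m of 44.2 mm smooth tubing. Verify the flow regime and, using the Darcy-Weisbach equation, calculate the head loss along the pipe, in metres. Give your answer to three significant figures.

h_f ≈ 34.3 m

Re = VD/ν = 0.265·0.04420/9.10×10^-4 = 12.9 → laminar (Re < 2300)
f = 64/Re = 4.972
h_f = f(L/D)V²/(2g) = 4.972·(85.2/0.04420)·0.265²/(2·9.81) = 34.31 m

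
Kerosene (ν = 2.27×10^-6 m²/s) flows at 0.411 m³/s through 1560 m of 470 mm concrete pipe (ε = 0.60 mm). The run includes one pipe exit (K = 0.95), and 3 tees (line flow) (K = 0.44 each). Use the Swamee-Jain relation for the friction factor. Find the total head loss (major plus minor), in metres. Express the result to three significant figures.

H_L ≈ 21.1 m

V = 4Q/(πD²) = 2.369 m/s; V²/2g = 0.2860 m
Re = 4.90×10^5, ε/D = 0.00128 → f = 0.02149 (Swamee-Jain)
Major: h_f = f(L/D)·V²/2g = 0.02149·3319·0.2860 = 20.40 m
Minor: ΣK = 2.27; h_m = ΣK·V²/2g = 0.6493 m
Total H_L = 20.40 + 0.6493 = 21.05 m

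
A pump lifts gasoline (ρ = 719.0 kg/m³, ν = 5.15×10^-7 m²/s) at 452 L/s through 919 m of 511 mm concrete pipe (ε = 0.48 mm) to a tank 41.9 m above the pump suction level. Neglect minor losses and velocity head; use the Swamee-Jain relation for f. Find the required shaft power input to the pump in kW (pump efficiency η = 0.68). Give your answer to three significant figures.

P_shaft ≈ 237 kW

V = 4Q/(πD²) = 2.204 m/s; Re = 2.19×10^6; ε/D = 9.39×10^-4; f = 0.01954
h_f = f(L/D)V²/2g = 8.702 m
Total head H = z + h_f = 41.9 + 8.702 = 50.60 m
P_hyd = ρgQH = 719.0·9.81·0.452·50.60 = 161.3 kW
P_shaft = P_hyd/η = 161.3/0.68 = 237.2 kW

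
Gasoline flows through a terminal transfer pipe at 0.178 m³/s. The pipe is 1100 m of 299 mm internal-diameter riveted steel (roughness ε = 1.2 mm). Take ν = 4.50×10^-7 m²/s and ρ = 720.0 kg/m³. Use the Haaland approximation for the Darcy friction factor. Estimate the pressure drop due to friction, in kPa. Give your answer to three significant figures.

V = 4Q/(πD²) = 4·0.178/(π·0.299²) = 2.535 m/s
Re = VD/ν = 2.535·0.299/4.50×10^-7 = 1.68×10^6 → turbulent
ε/D = 1.2/299 = 0.00401
Haaland: f = 0.02856
h_f = f(L/D)V²/(2g) = 0.02856·(1100/0.299)·2.535²/(2·9.81) = 34.42 m
Δp = ρg·h_f = 720.0·9.81·34.42 = 243.1 kPa

Δp ≈ 243 kPa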